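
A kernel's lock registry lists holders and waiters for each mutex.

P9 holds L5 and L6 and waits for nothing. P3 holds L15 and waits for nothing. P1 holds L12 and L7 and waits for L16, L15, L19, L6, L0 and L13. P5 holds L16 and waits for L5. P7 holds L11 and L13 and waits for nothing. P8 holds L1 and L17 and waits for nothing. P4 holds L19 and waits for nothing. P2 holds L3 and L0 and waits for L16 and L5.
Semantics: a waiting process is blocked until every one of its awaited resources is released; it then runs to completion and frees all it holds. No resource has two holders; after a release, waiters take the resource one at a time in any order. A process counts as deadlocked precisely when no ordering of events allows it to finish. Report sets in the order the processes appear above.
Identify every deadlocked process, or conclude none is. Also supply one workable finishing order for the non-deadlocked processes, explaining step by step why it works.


Nothing here is deadlocked.
Key observation: all waits point, directly or indirectly, at processes that can finish, so nothing is permanently blocked.
A valid finishing order for the others: P8, P4, P9, P5, P3, P2, P7, P1.
Step-by-step check:
  P8: no waits; runs immediately, freeing L1 and L17
  P4: no waits; runs immediately, freeing L19
  P9: no waits; runs immediately, freeing L5 and L6
  run P5 (all its waits — L5 — are resolved); releases L16
  P3: no waits; runs immediately, freeing L15
  run P2 (all its waits — L16 and L5 — are resolved); releases L3 and L0
  P7: no waits; runs immediately, freeing L11 and L13
  run P1 (all its waits — L16, L15, L19, L6, L0 and L13 — are resolved); releases L12 and L7


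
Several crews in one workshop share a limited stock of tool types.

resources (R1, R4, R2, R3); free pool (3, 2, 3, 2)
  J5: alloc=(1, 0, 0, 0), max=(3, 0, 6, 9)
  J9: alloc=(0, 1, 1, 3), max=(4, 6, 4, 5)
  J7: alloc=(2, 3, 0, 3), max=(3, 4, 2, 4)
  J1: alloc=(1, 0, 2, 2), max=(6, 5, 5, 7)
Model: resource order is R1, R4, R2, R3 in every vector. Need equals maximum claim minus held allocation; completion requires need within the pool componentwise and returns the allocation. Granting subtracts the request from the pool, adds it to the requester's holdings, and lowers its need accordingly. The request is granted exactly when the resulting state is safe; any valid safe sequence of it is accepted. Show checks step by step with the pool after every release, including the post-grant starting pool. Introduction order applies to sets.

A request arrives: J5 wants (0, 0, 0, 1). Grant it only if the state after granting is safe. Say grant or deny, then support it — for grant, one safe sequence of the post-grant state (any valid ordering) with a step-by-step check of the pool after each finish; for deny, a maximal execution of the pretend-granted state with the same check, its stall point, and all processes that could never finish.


GRANT — the state after the grant stays safe, e.g. via J7, J9, J1, J5.
Key observation: (3, 2, 3, 1) free after granting still covers J7 first, and each release covers the next.
Check on the post-grant state, step by step:
  pool = (3, 2, 3, 1)
  run J7 (needs (1, 1, 2, 1), free (3, 2, 3, 1)); after release of (2, 3, 0, 3) the pool is (5, 5, 3, 4)
  run J9 (needs (4, 5, 3, 2), free (5, 5, 3, 4)); after release of (0, 1, 1, 3) the pool is (5, 6, 4, 7)
  run J1 (needs (5, 5, 3, 5), free (5, 6, 4, 7)); after release of (1, 0, 2, 2) the pool is (6, 6, 6, 9)
  run J5 (needs (2, 0, 6, 8), free (6, 6, 6, 9)); after release of (1, 0, 0, 1) the pool is (7, 6, 6, 10)


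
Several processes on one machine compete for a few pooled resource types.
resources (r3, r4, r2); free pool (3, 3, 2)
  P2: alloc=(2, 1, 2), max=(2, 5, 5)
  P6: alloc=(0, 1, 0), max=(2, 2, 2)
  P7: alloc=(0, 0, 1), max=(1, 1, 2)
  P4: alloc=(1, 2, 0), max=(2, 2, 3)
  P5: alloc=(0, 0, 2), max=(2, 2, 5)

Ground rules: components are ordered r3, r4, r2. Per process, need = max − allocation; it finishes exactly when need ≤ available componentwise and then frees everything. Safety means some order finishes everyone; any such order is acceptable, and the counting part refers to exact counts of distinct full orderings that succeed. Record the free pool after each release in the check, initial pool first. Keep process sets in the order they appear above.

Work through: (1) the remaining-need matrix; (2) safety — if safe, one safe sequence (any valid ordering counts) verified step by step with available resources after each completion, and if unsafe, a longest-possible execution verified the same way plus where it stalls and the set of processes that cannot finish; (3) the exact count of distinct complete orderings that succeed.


(1) Outstanding need per process (order r3, r4, r2):
  P2: (0, 4, 3)
  P6: (2, 1, 2)
  P7: (1, 1, 1)
  P4: (1, 0, 3)
  P5: (2, 2, 3)
(2) The state is SAFE; one workable sequence: P7, P6, P2, P4, P5.
Key observation: reading the order forward, P2 is the first process whose need (0, 4, 3) meets the free pool (3, 4, 3) exactly on a resource it requests.
Verifying each step:
  pool = (3, 3, 2)
  P7 needs (1, 1, 1) <= (3, 3, 2) -> finishes; pool += (0, 0, 1) = (3, 3, 3)
  P6 needs (2, 1, 2) <= (3, 3, 3) -> finishes; pool += (0, 1, 0) = (3, 4, 3)
  P2 needs (0, 4, 3) <= (3, 4, 3) -> finishes; pool += (2, 1, 2) = (5, 5, 5)
  P4 needs (1, 0, 3) <= (5, 5, 5) -> finishes; pool += (1, 2, 0) = (6, 7, 5)
  P5 needs (2, 2, 3) <= (6, 7, 5) -> finishes; pool += (0, 0, 2) = (6, 7, 7)
(3) Precisely 22 of the possible complete orderings are safe sequences.


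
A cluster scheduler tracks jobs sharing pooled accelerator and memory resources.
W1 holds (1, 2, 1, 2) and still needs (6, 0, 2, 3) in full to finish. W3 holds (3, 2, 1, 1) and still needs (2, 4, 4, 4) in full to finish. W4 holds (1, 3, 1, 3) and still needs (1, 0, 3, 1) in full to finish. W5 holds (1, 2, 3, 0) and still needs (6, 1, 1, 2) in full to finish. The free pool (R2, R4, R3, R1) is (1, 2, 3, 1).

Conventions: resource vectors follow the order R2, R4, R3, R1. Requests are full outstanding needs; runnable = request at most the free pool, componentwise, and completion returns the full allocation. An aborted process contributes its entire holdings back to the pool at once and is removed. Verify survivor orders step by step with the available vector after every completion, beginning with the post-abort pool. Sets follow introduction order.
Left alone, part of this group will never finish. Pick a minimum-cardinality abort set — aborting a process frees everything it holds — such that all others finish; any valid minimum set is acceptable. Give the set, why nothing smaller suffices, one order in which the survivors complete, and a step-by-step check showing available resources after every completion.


The answer: abort W5.
Key observation: the returned (1, 2, 3, 0) from W5 is what brings W1 — unrunnable before, under any order — into play at step 3.
Minimality: the empty abort set fails — the state is deadlocked as it stands.
Survivors finish in the order: W4, W3, W1. Verifying each step (pool after the aborts first):
  pool = (2, 4, 6, 1)
  W4: need (1, 0, 3, 1) fits (2, 4, 6, 1); releases (1, 3, 1, 3), pool now (3, 7, 7, 4)
  W3: need (2, 4, 4, 4) fits (3, 7, 7, 4); releases (3, 2, 1, 1), pool now (6, 9, 8, 5)
  W1: need (6, 0, 2, 3) fits (6, 9, 8, 5); releases (1, 2, 1, 2), pool now (7, 11, 9, 7)


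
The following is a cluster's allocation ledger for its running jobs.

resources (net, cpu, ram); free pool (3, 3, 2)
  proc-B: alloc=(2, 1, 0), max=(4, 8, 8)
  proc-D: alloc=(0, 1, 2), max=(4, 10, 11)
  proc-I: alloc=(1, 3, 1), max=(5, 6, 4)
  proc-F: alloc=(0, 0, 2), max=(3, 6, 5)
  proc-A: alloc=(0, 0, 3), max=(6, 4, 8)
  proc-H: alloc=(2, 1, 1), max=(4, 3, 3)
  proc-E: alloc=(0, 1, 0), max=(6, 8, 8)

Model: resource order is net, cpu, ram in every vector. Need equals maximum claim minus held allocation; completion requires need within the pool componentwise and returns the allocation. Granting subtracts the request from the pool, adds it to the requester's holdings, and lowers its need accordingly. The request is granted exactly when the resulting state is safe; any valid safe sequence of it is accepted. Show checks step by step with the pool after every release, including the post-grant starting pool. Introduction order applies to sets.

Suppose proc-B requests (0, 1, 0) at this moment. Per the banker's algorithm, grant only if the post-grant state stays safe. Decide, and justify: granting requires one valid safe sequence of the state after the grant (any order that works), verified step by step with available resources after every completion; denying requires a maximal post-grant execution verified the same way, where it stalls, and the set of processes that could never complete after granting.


GRANT. The post-grant state is safe; one safe sequence: proc-H, proc-I, proc-F, proc-A, proc-B, proc-E, proc-D.
Key observation: granting shrinks the pool to (3, 2, 2), yet proc-H still fits and the chain goes through.
Verifying the post-grant state step by step:
  pool = (3, 2, 2)
  proc-H needs (2, 2, 2) <= (3, 2, 2) -> finishes; pool += (2, 1, 1) = (5, 3, 3)
  proc-I needs (4, 3, 3) <= (5, 3, 3) -> finishes; pool += (1, 3, 1) = (6, 6, 4)
  proc-F needs (3, 6, 3) <= (6, 6, 4) -> finishes; pool += (0, 0, 2) = (6, 6, 6)
  proc-A needs (6, 4, 5) <= (6, 6, 6) -> finishes; pool += (0, 0, 3) = (6, 6, 9)
  proc-B needs (2, 6, 8) <= (6, 6, 9) -> finishes; pool += (2, 2, 0) = (8, 8, 9)
  proc-E needs (6, 7, 8) <= (8, 8, 9) -> finishes; pool += (0, 1, 0) = (8, 9, 9)
  proc-D needs (4, 9, 9) <= (8, 9, 9) -> finishes; pool += (0, 1, 2) = (8, 10, 11)


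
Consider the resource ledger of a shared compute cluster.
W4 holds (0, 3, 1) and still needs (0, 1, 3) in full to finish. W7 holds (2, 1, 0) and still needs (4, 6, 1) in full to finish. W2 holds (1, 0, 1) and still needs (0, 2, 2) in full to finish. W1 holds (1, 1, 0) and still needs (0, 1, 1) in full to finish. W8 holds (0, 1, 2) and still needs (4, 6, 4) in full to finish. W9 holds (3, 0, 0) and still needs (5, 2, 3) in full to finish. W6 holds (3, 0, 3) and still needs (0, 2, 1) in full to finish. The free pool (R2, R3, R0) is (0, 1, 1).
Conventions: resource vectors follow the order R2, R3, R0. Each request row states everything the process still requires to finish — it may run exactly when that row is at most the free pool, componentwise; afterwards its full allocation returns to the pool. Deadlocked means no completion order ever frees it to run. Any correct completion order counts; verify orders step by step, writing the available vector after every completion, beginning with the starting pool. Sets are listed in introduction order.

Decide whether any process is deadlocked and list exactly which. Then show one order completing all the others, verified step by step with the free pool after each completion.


The deadlocked set is W7 and W8.
Key observation: R3 is the bottleneck — with W1, W6, W2, W4, W9 done the pool holds (8, 5, 6), short of every remaining need.
The rest can finish in the order W1, W6, W2, W4, W9. Step-by-step check:
  pool = (0, 1, 1)
  run W1 (needs (0, 1, 1), free (0, 1, 1)); after release of (1, 1, 0) the pool is (1, 2, 1)
  run W6 (needs (0, 2, 1), free (1, 2, 1)); after release of (3, 0, 3) the pool is (4, 2, 4)
  run W2 (needs (0, 2, 2), free (4, 2, 4)); after release of (1, 0, 1) the pool is (5, 2, 5)
  run W4 (needs (0, 1, 3), free (5, 2, 5)); after release of (0, 3, 1) the pool is (5, 5, 6)
  run W9 (needs (5, 2, 3), free (5, 5, 6)); after release of (3, 0, 0) the pool is (8, 5, 6)
The blocked processes can never fit:
  W7 still needs (4, 6, 1) but only (8, 5, 6) is free — short on R3
  W8 still needs (4, 6, 4) but only (8, 5, 6) is free — short on R3


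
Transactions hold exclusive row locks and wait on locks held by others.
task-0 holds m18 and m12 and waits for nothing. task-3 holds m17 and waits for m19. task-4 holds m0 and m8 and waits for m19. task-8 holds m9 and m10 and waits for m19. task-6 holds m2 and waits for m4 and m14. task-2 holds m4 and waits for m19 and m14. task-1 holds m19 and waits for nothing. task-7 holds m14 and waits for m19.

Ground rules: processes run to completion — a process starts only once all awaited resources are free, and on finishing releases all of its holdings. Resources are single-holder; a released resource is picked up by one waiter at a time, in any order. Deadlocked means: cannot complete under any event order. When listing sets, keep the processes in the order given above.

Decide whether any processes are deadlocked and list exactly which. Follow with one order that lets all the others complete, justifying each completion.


Nothing here is deadlocked.
Key observation: the wait relation is loop-free; peeling off processes with no waits unwinds the whole state.
The rest can finish in the order task-1, task-7, task-8, task-2, task-4, task-6, task-3, task-0.
Step-by-step check:
  run task-1 (it waits on nothing); releases m19
  task-7: everything it awaited (m19) is free; runs, freeing m14
  task-8: everything it awaited (m19) is free; runs, freeing m9 and m10
  task-2: everything it awaited (m19 and m14) is free; runs, freeing m4
  task-4: everything it awaited (m19) is free; runs, freeing m0 and m8
  task-6: everything it awaited (m4 and m14) is free; runs, freeing m2
  task-3: everything it awaited (m19) is free; runs, freeing m17
  run task-0 (it waits on nothing); releases m18 and m12


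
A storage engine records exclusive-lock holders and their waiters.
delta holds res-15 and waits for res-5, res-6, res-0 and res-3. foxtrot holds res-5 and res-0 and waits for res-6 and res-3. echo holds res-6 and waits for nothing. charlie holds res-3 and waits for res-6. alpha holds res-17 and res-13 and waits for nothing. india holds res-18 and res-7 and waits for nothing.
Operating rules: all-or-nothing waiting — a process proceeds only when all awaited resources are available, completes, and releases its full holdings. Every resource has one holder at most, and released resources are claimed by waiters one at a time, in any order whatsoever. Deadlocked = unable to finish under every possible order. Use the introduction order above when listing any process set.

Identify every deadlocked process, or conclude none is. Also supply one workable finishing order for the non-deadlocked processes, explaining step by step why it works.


The deadlocked set is empty.
Key observation: no waiting chain loops back on itself — every chain ends at a process that waits on nothing, so everyone eventually runs.
The rest can finish in the order echo, charlie, india, foxtrot, alpha, delta.
Check, step by step:
  run echo (it waits on nothing); releases res-6
  run charlie (all its waits — res-6 — are resolved); releases res-3
  run india (it waits on nothing); releases res-18 and res-7
  run foxtrot (all its waits — res-6 and res-3 — are resolved); releases res-5 and res-0
  run alpha (it waits on nothing); releases res-17 and res-13
  run delta (all its waits — res-5, res-6, res-0 and res-3 — are resolved); releases res-15


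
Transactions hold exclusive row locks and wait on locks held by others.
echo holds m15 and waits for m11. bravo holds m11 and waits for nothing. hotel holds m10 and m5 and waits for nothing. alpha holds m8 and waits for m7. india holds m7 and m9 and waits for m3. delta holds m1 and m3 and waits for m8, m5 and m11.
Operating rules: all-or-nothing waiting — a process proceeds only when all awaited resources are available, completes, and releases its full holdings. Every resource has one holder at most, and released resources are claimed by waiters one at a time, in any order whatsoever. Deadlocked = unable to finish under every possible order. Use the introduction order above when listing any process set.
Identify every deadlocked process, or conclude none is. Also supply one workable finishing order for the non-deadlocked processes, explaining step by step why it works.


The deadlocked set is alpha, india and delta.
Key observation: the cycle alpha -> india -> delta -> alpha can never break — each member waits on the next; no other process is dragged down with it.
A valid finishing order for the others: hotel, bravo, echo.
Walking it through:
  hotel: no waits; runs immediately, freeing m10 and m5
  bravo: no waits; runs immediately, freeing m11
  echo waits on m11 — all released -> runs and releases m15


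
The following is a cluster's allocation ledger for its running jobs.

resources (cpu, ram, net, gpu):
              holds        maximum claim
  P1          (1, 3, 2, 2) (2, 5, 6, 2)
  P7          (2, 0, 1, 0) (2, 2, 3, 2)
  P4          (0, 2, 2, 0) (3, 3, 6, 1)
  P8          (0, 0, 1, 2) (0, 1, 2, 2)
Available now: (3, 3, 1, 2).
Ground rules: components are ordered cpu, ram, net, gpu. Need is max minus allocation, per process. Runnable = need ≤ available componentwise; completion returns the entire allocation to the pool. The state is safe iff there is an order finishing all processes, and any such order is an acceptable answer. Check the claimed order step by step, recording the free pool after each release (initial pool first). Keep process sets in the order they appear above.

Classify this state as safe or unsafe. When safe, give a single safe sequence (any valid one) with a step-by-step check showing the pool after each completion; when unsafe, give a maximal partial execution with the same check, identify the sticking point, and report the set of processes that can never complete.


UNSAFE.
Key observation: the pool after P8, P7 is (5, 3, 3, 4); every surviving request exceeds it in net, so progress ends there.
A maximal execution: P8, P7 — then nothing else fits. Walking it through:
  pool = (3, 3, 1, 2)
  P8 needs (0, 1, 1, 0) <= (3, 3, 1, 2) -> finishes; pool += (0, 0, 1, 2) = (3, 3, 2, 4)
  P7 needs (0, 2, 2, 2) <= (3, 3, 2, 4) -> finishes; pool += (2, 0, 1, 0) = (5, 3, 3, 4)
  P1 cannot run: need (1, 2, 4, 0) vs free (5, 3, 3, 4) (insufficient net)
  P4 cannot run: need (3, 1, 4, 1) vs free (5, 3, 3, 4) (insufficient net)
Permanently blocked: P1 and P4.


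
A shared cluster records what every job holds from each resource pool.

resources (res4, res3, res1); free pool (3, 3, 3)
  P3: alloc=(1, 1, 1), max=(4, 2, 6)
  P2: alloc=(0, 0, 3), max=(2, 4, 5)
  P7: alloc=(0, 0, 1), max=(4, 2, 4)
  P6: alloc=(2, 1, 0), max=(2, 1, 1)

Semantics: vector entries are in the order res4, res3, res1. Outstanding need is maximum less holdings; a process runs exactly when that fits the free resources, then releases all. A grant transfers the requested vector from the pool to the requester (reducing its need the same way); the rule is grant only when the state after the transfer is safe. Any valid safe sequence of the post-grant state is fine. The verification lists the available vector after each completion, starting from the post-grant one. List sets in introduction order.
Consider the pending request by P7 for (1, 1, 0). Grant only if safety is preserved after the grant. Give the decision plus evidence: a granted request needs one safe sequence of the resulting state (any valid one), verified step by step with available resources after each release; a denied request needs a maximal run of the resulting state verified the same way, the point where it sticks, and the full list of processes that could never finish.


GRANT — the state after the grant stays safe, e.g. via P6, P7, P2, P3.
Key observation: even at the reduced pool (2, 2, 3), P6 fits immediately, so safety survives the grant.
Check on the post-grant state, step by step:
  pool = (2, 2, 3)
  P6 needs (0, 0, 1) <= (2, 2, 3) -> finishes; pool += (2, 1, 0) = (4, 3, 3)
  P7 needs (3, 1, 3) <= (4, 3, 3) -> finishes; pool += (1, 1, 1) = (5, 4, 4)
  P2 needs (2, 4, 2) <= (5, 4, 4) -> finishes; pool += (0, 0, 3) = (5, 4, 7)
  P3 needs (3, 1, 5) <= (5, 4, 7) -> finishes; pool += (1, 1, 1) = (6, 5, 8)


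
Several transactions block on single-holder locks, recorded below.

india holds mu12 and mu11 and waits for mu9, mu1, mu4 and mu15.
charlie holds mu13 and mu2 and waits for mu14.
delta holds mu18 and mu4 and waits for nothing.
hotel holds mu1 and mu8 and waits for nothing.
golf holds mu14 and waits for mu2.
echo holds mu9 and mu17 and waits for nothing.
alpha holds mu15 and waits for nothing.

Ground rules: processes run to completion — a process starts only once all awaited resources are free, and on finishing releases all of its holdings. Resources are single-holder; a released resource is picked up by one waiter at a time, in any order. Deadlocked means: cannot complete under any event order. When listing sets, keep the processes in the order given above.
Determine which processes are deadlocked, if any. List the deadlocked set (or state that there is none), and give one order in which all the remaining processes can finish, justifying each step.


The deadlocked set is charlie and golf.
Key observation: nobody on the ring charlie -> golf -> charlie can start until another member finishes, which never happens; no other process is dragged down with it.
One completion order for the rest: alpha, delta, echo, hotel, india.
Check, step by step:
  alpha waits on nothing -> runs at once and releases mu15
  delta waits on nothing -> runs at once and releases mu18 and mu4
  echo waits on nothing -> runs at once and releases mu9 and mu17
  hotel waits on nothing -> runs at once and releases mu1 and mu8
  india waits on mu9, mu1, mu4 and mu15 — all released -> runs and releases mu12 and mu11


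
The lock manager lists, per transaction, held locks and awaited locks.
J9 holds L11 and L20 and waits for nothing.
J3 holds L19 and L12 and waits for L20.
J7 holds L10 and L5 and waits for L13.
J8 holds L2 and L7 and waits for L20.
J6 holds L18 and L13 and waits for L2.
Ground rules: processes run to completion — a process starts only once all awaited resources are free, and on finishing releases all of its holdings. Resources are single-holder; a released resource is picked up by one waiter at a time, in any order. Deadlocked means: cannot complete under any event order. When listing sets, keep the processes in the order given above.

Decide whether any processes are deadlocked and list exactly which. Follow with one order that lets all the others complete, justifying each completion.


Nothing here is deadlocked.
Key observation: the wait relation is loop-free; peeling off processes with no waits unwinds the whole state.
A valid finishing order for the others: J9, J8, J3, J6, J7.
Walking it through:
  run J9 (it waits on nothing); releases L11 and L20
  run J8 (all its waits — L20 — are resolved); releases L2 and L7
  run J3 (all its waits — L20 — are resolved); releases L19 and L12
  run J6 (all its waits — L2 — are resolved); releases L18 and L13
  run J7 (all its waits — L13 — are resolved); releases L10 and L5


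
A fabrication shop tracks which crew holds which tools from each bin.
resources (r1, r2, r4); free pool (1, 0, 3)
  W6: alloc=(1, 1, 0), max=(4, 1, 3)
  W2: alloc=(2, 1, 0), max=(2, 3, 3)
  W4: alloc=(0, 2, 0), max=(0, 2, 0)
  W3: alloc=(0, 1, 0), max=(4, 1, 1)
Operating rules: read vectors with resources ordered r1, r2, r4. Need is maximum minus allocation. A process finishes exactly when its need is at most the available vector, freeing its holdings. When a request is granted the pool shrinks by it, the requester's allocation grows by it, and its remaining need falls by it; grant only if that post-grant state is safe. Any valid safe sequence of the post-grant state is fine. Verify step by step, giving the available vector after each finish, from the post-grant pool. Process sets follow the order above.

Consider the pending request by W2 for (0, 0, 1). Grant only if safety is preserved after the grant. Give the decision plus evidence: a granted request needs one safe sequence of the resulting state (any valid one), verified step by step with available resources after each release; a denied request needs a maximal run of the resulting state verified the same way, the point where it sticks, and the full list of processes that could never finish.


GRANT. The post-grant state is safe; one safe sequence: W4, W2, W6, W3.
Key observation: after the grant the pool drops to (1, 0, 2), which still lets W4 finish first and unwind the rest.
Check on the post-grant state, step by step:
  pool = (1, 0, 2)
  W4: need (0, 0, 0) fits (1, 0, 2); releases (0, 2, 0), pool now (1, 2, 2)
  W2: need (0, 2, 2) fits (1, 2, 2); releases (2, 1, 1), pool now (3, 3, 3)
  W6: need (3, 0, 3) fits (3, 3, 3); releases (1, 1, 0), pool now (4, 4, 3)
  W3: need (4, 0, 1) fits (4, 4, 3); releases (0, 1, 0), pool now (4, 5, 3)


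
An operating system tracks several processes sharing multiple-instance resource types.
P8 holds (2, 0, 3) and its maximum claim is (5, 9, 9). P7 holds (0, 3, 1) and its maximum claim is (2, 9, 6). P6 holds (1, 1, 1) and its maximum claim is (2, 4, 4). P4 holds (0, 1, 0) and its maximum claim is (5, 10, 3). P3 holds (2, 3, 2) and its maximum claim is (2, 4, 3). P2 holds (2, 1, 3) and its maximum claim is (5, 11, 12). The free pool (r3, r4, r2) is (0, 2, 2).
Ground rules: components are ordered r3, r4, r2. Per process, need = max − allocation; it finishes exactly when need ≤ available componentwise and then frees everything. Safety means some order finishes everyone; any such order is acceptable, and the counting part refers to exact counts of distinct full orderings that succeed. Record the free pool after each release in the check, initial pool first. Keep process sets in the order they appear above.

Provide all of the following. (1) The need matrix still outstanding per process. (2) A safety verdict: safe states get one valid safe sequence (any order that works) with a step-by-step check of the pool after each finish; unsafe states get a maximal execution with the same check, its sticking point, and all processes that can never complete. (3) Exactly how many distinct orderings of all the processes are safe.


(1) Remaining need (order r3, r4, r2):
  P8: (3, 9, 6)
  P7: (2, 6, 5)
  P6: (1, 3, 3)
  P4: (5, 9, 3)
  P3: (0, 1, 1)
  P2: (3, 10, 9)
(2) SAFE — a valid safe sequence is P3, P6, P7, P8, P4, P2.
Key observation: reading the order forward, P7 is the first process whose need (2, 6, 5) meets the free pool (3, 6, 5) exactly on a resource it requests.
Step-by-step check:
  pool = (0, 2, 2)
  P3: need (0, 1, 1) fits (0, 2, 2); releases (2, 3, 2), pool now (2, 5, 4)
  P6: need (1, 3, 3) fits (2, 5, 4); releases (1, 1, 1), pool now (3, 6, 5)
  P7: need (2, 6, 5) fits (3, 6, 5); releases (0, 3, 1), pool now (3, 9, 6)
  P8: need (3, 9, 6) fits (3, 9, 6); releases (2, 0, 3), pool now (5, 9, 9)
  P4: need (5, 9, 3) fits (5, 9, 9); releases (0, 1, 0), pool now (5, 10, 9)
  P2: need (3, 10, 9) fits (5, 10, 9); releases (2, 1, 3), pool now (7, 11, 12)
(3) Precisely 1 of the possible complete orderings is a safe sequence.


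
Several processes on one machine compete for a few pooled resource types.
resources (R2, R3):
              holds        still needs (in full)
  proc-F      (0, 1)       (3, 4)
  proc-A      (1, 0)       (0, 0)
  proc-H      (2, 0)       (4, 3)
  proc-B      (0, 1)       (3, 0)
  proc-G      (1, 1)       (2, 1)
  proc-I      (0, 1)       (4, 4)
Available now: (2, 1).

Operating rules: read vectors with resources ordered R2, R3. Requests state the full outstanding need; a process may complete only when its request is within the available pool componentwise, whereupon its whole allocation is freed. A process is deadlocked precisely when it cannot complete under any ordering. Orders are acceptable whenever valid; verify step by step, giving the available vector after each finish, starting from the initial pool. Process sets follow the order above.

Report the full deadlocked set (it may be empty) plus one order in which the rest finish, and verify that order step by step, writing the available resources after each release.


Deadlocked: proc-F and proc-I.
Key observation: once proc-G, proc-A, proc-B, proc-H finish, the pool peaks at (6, 3) — and every remaining process still needs more R3 than that.
A valid finishing order for the others: proc-G, proc-A, proc-B, proc-H. Walking it through:
  pool = (2, 1)
  run proc-G (needs (2, 1), free (2, 1)); after release of (1, 1) the pool is (3, 2)
  run proc-A (needs (0, 0), free (3, 2)); after release of (1, 0) the pool is (4, 2)
  run proc-B (needs (3, 0), free (4, 2)); after release of (0, 1) the pool is (4, 3)
  run proc-H (needs (4, 3), free (4, 3)); after release of (2, 0) the pool is (6, 3)
The blocked processes can never fit:
  proc-F cannot run: need (3, 4) vs free (6, 3) (insufficient R3)
  proc-I cannot run: need (4, 4) vs free (6, 3) (insufficient R3)


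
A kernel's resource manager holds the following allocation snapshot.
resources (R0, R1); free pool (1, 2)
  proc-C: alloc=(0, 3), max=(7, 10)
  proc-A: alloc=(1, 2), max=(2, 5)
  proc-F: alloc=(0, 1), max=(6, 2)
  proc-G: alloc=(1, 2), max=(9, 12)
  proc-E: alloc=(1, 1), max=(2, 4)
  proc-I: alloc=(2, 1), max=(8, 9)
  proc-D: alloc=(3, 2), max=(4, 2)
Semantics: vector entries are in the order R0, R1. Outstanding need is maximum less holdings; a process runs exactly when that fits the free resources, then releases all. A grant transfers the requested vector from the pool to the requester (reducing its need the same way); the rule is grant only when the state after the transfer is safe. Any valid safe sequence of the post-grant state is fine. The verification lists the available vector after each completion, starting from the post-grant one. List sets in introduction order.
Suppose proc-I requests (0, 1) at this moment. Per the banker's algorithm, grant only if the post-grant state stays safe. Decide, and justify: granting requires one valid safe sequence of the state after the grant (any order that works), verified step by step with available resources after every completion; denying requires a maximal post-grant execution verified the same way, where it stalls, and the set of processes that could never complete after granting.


GRANT: granting preserves safety; a valid post-grant sequence is proc-D, proc-A, proc-E, proc-F, proc-I, proc-C, proc-G.
Key observation: after the grant the pool drops to (1, 1), which still lets proc-D finish first and unwind the rest.
Step-by-step check of the post-grant state:
  pool = (1, 1)
  proc-D needs (1, 0) <= (1, 1) -> finishes; pool += (3, 2) = (4, 3)
  proc-A needs (1, 3) <= (4, 3) -> finishes; pool += (1, 2) = (5, 5)
  proc-E needs (1, 3) <= (5, 5) -> finishes; pool += (1, 1) = (6, 6)
  proc-F needs (6, 1) <= (6, 6) -> finishes; pool += (0, 1) = (6, 7)
  proc-I needs (6, 7) <= (6, 7) -> finishes; pool += (2, 2) = (8, 9)
  proc-C needs (7, 7) <= (8, 9) -> finishes; pool += (0, 3) = (8, 12)
  proc-G needs (8, 10) <= (8, 12) -> finishes; pool += (1, 2) = (9, 14)


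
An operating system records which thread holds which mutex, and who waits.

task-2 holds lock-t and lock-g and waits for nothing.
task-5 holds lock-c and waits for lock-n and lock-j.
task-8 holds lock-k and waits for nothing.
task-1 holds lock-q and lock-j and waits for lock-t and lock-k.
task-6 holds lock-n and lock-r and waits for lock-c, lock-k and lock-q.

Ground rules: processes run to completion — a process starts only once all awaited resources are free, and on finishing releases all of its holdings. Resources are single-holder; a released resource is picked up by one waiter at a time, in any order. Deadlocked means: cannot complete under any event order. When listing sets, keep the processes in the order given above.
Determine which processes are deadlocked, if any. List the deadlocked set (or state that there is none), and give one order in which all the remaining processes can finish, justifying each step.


Deadlocked set: task-5 and task-6.
Key observation: task-5 -> task-6 -> task-5 is a circular wait — nothing in it can go first; no other process is dragged down with it.
A valid finishing order for the others: task-2, task-8, task-1.
Check, step by step:
  task-2: no waits; runs immediately, freeing lock-t and lock-g
  task-8: no waits; runs immediately, freeing lock-k
  run task-1 (all its waits — lock-t and lock-k — are resolved); releases lock-q and lock-j


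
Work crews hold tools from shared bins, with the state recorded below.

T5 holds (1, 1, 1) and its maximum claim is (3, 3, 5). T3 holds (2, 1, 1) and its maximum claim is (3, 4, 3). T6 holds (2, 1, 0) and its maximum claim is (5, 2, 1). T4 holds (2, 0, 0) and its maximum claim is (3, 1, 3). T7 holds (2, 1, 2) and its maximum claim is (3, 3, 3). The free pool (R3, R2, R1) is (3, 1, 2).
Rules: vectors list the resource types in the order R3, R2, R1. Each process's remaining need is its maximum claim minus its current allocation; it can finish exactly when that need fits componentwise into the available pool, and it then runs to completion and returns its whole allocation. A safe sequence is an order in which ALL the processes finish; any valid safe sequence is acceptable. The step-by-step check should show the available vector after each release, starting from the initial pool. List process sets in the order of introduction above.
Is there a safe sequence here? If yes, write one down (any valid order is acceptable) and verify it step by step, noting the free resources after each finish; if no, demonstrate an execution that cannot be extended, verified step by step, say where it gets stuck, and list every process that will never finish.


SAFE — a valid safe sequence is T6, T7, T5, T4, T3.
Key observation: reading the order forward, T6 is the first process whose need (3, 1, 1) meets the free pool (3, 1, 2) exactly on a resource it requests.
Check, step by step:
  pool = (3, 1, 2)
  run T6 (needs (3, 1, 1), free (3, 1, 2)); after release of (2, 1, 0) the pool is (5, 2, 2)
  run T7 (needs (1, 2, 1), free (5, 2, 2)); after release of (2, 1, 2) the pool is (7, 3, 4)
  run T5 (needs (2, 2, 4), free (7, 3, 4)); after release of (1, 1, 1) the pool is (8, 4, 5)
  run T4 (needs (1, 1, 3), free (8, 4, 5)); after release of (2, 0, 0) the pool is (10, 4, 5)
  run T3 (needs (1, 3, 2), free (10, 4, 5)); after release of (2, 1, 1) the pool is (12, 5, 6)


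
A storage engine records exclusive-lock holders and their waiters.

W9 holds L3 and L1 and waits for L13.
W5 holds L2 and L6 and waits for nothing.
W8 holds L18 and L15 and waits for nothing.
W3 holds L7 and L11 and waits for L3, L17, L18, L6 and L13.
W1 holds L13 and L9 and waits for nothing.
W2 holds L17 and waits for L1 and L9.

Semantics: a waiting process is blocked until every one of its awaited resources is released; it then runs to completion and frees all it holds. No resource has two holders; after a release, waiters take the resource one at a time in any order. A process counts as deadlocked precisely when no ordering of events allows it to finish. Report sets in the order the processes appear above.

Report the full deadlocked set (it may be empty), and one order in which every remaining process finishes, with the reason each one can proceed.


The deadlocked set is empty.
Key observation: no waiting chain loops back on itself — every chain ends at a process that waits on nothing, so everyone eventually runs.
The rest can finish in the order W5, W1, W9, W8, W2, W3.
Check, step by step:
  W5 waits on nothing -> runs at once and releases L2 and L6
  W1 waits on nothing -> runs at once and releases L13 and L9
  W9: everything it awaited (L13) is free; runs, freeing L3 and L1
  W8 waits on nothing -> runs at once and releases L18 and L15
  W2: everything it awaited (L1 and L9) is free; runs, freeing L17
  W3: everything it awaited (L3, L17, L18, L6 and L13) is free; runs, freeing L7 and L11


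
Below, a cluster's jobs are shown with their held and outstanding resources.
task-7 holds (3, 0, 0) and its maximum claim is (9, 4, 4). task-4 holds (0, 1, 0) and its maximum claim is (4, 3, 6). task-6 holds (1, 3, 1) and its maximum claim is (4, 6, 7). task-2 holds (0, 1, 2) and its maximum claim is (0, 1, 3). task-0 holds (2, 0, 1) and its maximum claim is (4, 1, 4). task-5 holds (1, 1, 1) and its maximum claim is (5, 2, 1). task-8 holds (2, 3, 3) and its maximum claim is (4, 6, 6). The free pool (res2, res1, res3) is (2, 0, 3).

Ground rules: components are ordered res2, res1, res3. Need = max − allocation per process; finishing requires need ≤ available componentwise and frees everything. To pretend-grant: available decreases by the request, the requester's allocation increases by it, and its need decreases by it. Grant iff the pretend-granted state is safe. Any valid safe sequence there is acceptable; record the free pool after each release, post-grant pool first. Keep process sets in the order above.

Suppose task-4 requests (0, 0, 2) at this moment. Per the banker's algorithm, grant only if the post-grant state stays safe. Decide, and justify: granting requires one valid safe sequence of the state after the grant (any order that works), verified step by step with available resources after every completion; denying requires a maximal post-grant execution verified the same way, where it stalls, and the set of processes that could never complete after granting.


GRANT — the state after the grant stays safe, e.g. via task-2, task-0, task-5, task-4, task-6, task-7, task-8.
Key observation: the transfer keeps a workable pool ((2, 0, 1)); task-2 starts the safe sequence.
Check on the post-grant state, step by step:
  pool = (2, 0, 1)
  task-2: need (0, 0, 1) fits (2, 0, 1); releases (0, 1, 2), pool now (2, 1, 3)
  task-0: need (2, 1, 3) fits (2, 1, 3); releases (2, 0, 1), pool now (4, 1, 4)
  task-5: need (4, 1, 0) fits (4, 1, 4); releases (1, 1, 1), pool now (5, 2, 5)
  task-4: need (4, 2, 4) fits (5, 2, 5); releases (0, 1, 2), pool now (5, 3, 7)
  task-6: need (3, 3, 6) fits (5, 3, 7); releases (1, 3, 1), pool now (6, 6, 8)
  task-7: need (6, 4, 4) fits (6, 6, 8); releases (3, 0, 0), pool now (9, 6, 8)
  task-8: need (2, 3, 3) fits (9, 6, 8); releases (2, 3, 3), pool now (11, 9, 11)


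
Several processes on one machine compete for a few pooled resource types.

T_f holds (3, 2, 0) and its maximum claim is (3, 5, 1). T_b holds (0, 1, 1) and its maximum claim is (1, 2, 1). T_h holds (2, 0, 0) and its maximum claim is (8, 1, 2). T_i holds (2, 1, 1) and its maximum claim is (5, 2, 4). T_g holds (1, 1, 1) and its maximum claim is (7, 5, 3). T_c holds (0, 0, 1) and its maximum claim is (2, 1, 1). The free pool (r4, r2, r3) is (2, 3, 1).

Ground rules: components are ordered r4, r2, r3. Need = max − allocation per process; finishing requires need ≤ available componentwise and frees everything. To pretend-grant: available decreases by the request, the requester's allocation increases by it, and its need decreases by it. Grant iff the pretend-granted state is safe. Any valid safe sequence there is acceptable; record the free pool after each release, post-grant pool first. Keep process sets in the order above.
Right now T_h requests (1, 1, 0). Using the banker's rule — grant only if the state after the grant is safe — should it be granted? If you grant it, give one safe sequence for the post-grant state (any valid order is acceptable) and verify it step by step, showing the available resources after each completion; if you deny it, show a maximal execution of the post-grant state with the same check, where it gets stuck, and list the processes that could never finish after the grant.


GRANT. The post-grant state is safe; one safe sequence: T_b, T_f, T_c, T_i, T_g, T_h.
Key observation: with (1, 2, 1) left after the transfer, T_b can run at once — the state stays safe.
Step-by-step check of the post-grant state:
  pool = (1, 2, 1)
  T_b: need (1, 1, 0) fits (1, 2, 1); releases (0, 1, 1), pool now (1, 3, 2)
  T_f: need (0, 3, 1) fits (1, 3, 2); releases (3, 2, 0), pool now (4, 5, 2)
  T_c: need (2, 1, 0) fits (4, 5, 2); releases (0, 0, 1), pool now (4, 5, 3)
  T_i: need (3, 1, 3) fits (4, 5, 3); releases (2, 1, 1), pool now (6, 6, 4)
  T_g: need (6, 4, 2) fits (6, 6, 4); releases (1, 1, 1), pool now (7, 7, 5)
  T_h: need (5, 0, 2) fits (7, 7, 5); releases (3, 1, 0), pool now (10, 8, 5)


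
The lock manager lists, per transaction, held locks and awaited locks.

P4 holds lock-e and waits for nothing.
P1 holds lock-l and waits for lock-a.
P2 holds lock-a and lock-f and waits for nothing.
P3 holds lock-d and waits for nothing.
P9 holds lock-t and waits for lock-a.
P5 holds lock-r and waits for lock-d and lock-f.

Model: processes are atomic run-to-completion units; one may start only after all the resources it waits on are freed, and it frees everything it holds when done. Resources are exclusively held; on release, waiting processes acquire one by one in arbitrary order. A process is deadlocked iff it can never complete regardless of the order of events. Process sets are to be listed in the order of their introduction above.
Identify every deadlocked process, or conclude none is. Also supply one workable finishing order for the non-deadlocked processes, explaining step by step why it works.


The deadlocked set is empty.
Key observation: the waits form no ring: some process can always run, and its releases unblock the others one by one.
The rest can finish in the order P3, P4, P2, P5, P9, P1.
Check, step by step:
  P3: no waits; runs immediately, freeing lock-d
  P4: no waits; runs immediately, freeing lock-e
  P2: no waits; runs immediately, freeing lock-a and lock-f
  P5 waits on lock-d and lock-f — all released -> runs and releases lock-r
  P9 waits on lock-a — all released -> runs and releases lock-t
  P1 waits on lock-a — all released -> runs and releases lock-l
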